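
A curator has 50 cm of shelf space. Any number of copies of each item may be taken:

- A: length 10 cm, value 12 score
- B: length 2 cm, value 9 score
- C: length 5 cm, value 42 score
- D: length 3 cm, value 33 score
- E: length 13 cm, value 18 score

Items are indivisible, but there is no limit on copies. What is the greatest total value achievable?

Best value-per-unit is D at 33/3; filling with it alone gives 16×33 = 528.
Optimal mix: 1×B + 16×D → length 50, value 537.

537 score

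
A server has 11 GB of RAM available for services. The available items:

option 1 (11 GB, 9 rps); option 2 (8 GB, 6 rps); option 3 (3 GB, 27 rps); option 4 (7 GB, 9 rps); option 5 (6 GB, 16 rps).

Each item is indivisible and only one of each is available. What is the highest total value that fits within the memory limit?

43 rps

This is a 0/1 knapsack; check combinations near the capacity.
- option 3+option 5: memory 3+6=9, value 27+16=43
- option 3+option 4: memory 3+7=10, value 27+9=36
- option 2+option 3: memory 8+3=11, value 6+27=33
- option 3: memory 3, value 27
- option 5: memory 6, value 16
Best: 43 rps.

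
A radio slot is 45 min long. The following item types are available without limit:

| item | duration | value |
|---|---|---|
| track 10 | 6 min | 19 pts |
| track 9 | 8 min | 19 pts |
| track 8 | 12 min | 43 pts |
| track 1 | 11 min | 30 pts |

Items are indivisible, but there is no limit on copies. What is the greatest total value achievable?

148 pts

Best value-per-unit is track 8 at 43/12; filling with it alone gives 3×43 = 129.
Optimal mix: 1×track 10 + 3×track 8 → duration 42, value 148.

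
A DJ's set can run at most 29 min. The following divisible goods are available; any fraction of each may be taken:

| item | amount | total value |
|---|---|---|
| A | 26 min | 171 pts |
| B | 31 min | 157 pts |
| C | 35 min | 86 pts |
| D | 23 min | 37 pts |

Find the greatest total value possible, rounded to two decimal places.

186.19

Take in order of value per unit:
- A (171/26 per unit): all 26 → value 171, running total 171.00
- B (157/31 per unit): 3 of 31 → value 3×157/31 = 15.1935, running total 186.19
Total 186.19.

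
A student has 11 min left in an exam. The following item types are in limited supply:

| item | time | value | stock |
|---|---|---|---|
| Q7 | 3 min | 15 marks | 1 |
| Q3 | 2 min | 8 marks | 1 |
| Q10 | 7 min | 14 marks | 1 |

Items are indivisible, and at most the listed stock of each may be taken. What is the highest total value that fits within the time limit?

Top feasible selections:
- 1×Q7 + 1×Q10: time 10, value 29
- 1×Q7 + 1×Q3: time 5, value 23
- 1×Q3 + 1×Q10: time 9, value 22
Best: 29 marks.

29 marks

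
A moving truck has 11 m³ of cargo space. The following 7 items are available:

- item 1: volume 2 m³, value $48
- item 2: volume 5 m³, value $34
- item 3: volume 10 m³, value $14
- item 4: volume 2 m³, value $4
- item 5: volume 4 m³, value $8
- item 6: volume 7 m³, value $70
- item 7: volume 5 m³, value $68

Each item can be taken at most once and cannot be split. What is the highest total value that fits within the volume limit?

$124

Check high-value combinations within 11 m³:
- item 1+item 5+item 7: volume 2+4+5=11, value 48+8+68=124
- item 1+item 4+item 6: volume 2+2+7=11, value 48+4+70=122
- item 1+item 4+item 7: volume 2+2+5=9, value 48+4+68=120
- item 1+item 6: volume 2+7=9, value 48+70=118
- item 1+item 7: volume 2+5=7, value 48+68=116
Best: $124.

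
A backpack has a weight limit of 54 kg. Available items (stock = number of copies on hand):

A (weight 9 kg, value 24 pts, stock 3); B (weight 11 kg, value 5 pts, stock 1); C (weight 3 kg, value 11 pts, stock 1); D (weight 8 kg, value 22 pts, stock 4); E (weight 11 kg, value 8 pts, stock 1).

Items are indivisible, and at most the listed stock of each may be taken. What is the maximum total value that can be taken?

149 pts

Top feasible selections:
- 3×A + 1×C + 3×D: weight 54, value 149
- 2×A + 1×C + 4×D: weight 53, value 147
- 3×A + 3×D: weight 51, value 138
Best: 149 pts.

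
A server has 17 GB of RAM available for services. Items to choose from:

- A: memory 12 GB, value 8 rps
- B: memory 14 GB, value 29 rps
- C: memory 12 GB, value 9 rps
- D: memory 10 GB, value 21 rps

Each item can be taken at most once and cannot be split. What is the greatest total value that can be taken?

29 rps

Check high-value combinations within 17 GB:
- B: memory 14, value 29
- D: memory 10, value 21
- C: memory 12, value 9
Best: 29 rps.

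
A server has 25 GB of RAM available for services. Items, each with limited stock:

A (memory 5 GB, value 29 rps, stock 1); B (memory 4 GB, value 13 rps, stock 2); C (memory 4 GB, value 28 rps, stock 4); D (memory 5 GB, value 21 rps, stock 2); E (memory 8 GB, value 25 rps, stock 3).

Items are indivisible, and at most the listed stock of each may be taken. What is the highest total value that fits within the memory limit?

Top feasible selections:
- 1×A + 1×B + 4×C: memory 25, value 154
- 1×B + 4×C + 1×D: memory 25, value 146
- 1×A + 4×C: memory 21, value 141
Best: 154 rps.

154 rps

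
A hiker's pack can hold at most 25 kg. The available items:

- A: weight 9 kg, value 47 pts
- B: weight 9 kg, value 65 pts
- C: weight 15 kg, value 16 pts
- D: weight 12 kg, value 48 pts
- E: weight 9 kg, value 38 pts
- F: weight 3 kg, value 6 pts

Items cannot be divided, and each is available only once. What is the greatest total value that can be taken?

Check high-value combinations within 25 kg:
- B+D+F: weight 9+12+3=24, value 65+48+6=119
- A+B+F: weight 9+9+3=21, value 47+65+6=118
- B+D: weight 9+12=21, value 65+48=113
- A+B: weight 9+9=18, value 47+65=112
- B+E+F: weight 9+9+3=21, value 65+38+6=109
Best: 119 pts.

119 pts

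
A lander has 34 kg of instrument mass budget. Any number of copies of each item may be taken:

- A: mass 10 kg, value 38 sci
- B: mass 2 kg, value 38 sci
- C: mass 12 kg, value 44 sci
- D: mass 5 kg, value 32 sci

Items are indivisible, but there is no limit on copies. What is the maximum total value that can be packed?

Best value-per-unit is B at 38/2, and filling with it alone uses mass 17×2=34. No mix of the others beats 17×38 = 646.

646 sci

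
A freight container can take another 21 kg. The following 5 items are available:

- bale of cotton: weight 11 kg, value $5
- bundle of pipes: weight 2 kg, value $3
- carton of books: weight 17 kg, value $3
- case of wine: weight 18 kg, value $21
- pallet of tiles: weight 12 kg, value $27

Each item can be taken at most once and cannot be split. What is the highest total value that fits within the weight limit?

$30

Check high-value combinations within 21 kg:
- bundle of pipes+pallet of tiles: weight 2+12=14, value 3+27=30
- pallet of tiles: weight 12, value 27
- bundle of pipes+case of wine: weight 2+18=20, value 3+21=24
Best: $30.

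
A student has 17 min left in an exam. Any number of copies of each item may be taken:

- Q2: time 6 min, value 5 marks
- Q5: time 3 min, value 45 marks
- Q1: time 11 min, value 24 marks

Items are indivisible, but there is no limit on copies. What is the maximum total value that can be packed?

Best value-per-unit is Q5 at 45/3, and filling with it alone uses time 5×3=15. No mix of the others beats 5×45 = 225.

225 marks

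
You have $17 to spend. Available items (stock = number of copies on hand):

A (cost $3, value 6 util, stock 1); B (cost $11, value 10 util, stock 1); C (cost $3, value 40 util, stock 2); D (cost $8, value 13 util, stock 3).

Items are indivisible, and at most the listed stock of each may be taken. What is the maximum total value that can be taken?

99 util

Top feasible selections:
- 1×A + 2×C + 1×D: cost 17, value 99
- 2×C + 1×D: cost 14, value 93
Best: 99 util.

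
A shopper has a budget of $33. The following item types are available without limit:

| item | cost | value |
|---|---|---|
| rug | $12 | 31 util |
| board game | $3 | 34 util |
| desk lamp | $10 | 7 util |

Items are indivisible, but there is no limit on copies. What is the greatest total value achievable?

374 util

Best value-per-unit is board game at 34/3, and filling with it alone uses cost 11×3=33. No mix of the others beats 11×34 = 374.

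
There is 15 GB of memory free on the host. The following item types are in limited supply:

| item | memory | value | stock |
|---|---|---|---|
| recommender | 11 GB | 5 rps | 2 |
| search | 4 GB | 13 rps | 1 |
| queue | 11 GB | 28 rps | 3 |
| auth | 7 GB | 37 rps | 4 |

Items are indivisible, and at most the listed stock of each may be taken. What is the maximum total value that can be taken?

74 rps

Top feasible selections:
- 2×auth: memory 14, value 74
- 1×search + 1×auth: memory 11, value 50
- 1×search + 1×queue: memory 15, value 41
- 1×auth: memory 7, value 37
Best: 74 rps.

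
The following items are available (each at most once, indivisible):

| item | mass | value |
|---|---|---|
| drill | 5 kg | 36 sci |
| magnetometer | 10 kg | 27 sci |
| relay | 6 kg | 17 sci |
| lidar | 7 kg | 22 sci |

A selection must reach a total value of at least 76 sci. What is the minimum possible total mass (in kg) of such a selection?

21

Subsets with value ≥ 76, sorted by total mass:
- drill+magnetometer+relay: mass 21, value 80
- drill+magnetometer+lidar: mass 22, value 85
- drill+magnetometer+relay+lidar: mass 28, value 102
Minimum mass: 21 kg.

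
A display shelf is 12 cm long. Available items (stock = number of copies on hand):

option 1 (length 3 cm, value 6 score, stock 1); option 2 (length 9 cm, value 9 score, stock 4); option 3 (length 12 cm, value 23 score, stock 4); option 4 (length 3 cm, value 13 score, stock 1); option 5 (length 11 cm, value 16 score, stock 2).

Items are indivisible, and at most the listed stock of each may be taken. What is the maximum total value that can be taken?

23 score

Top feasible selections:
- 1×option 3: length 12, value 23
- 1×option 2 + 1×option 4: length 12, value 22
Best: 23 score.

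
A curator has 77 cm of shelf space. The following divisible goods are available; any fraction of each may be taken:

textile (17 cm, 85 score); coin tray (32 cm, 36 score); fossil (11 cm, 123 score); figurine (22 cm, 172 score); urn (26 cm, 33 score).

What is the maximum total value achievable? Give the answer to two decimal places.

Take in order of value per unit:
- fossil (123/11 per unit): all 11 → value 123, running total 123.00
- figurine (172/22 per unit): all 22 → value 172, running total 295.00
- textile (85/17 per unit): all 17 → value 85, running total 380.00
- urn (33/26 per unit): all 26 → value 33, running total 413.00
- coin tray (36/32 per unit): 1 of 32 → value 1×36/32 = 1.1250, running total 414.13
Total 414.13.

414.13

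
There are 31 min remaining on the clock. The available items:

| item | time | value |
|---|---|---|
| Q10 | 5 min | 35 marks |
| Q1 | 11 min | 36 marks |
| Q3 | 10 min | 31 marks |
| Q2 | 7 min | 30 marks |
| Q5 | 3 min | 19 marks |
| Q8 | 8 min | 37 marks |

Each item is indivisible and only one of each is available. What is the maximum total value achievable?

138 marks

Check high-value combinations within 31 min:
- Q10+Q1+Q2+Q8: time 5+11+7+8=31, value 35+36+30+37=138
- Q10+Q3+Q2+Q8: time 5+10+7+8=30, value 35+31+30+37=133
- Q10+Q1+Q5+Q8: time 5+11+3+8=27, value 35+36+19+37=127
Best: 138 marks.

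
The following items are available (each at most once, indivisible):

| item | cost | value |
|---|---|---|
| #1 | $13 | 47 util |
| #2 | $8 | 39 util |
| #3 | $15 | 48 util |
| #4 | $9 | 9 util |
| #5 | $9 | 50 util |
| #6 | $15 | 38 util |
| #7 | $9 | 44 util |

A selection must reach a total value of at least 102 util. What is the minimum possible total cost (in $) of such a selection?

26

Subsets with value ≥ 102, sorted by total cost:
- #2+#5+#7: cost 26, value 133
- #4+#5+#7: cost 27, value 103
Minimum cost: 26 $.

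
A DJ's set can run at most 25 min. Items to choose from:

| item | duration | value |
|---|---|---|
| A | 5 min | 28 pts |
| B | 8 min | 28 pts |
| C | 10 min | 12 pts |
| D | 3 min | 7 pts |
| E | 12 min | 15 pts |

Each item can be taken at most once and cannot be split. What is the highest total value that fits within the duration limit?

Check high-value combinations within 25 min:
- A+B+E: duration 5+8+12=25, value 28+28+15=71
- A+B+C: duration 5+8+10=23, value 28+28+12=68
- A+B+D: duration 5+8+3=16, value 28+28+7=63
Best: 71 pts.

71 pts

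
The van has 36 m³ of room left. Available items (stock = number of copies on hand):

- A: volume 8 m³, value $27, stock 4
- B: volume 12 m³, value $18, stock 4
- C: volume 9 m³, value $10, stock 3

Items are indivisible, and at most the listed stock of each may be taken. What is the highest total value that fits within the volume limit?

Best selections within volume 36 and stock limits:
- 4×A: volume 32, value 108
- 3×A + 1×B: volume 36, value 99
- 3×A + 1×C: volume 33, value 91
Best: $108.

$108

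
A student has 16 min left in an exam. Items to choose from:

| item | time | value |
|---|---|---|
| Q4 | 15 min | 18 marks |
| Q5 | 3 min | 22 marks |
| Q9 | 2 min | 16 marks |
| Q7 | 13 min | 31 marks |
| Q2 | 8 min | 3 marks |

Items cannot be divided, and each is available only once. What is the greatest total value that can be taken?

53 marks

Check high-value combinations within 16 min:
- Q5+Q7: time 3+13=16, value 22+31=53
- Q9+Q7: time 2+13=15, value 16+31=47
- Q5+Q9+Q2: time 3+2+8=13, value 22+16+3=41
- Q5+Q9: time 3+2=5, value 22+16=38
- Q7: time 13, value 31
Best: 53 marks.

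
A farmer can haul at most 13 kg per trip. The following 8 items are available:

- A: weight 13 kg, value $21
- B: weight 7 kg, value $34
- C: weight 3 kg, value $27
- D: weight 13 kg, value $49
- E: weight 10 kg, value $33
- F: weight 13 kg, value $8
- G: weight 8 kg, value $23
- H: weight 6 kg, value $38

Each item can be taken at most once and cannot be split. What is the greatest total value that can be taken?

$72

Check high-value combinations within 13 kg:
- B+H: weight 7+6=13, value 34+38=72
- C+H: weight 3+6=9, value 27+38=65
- B+C: weight 7+3=10, value 34+27=61
Best: $72.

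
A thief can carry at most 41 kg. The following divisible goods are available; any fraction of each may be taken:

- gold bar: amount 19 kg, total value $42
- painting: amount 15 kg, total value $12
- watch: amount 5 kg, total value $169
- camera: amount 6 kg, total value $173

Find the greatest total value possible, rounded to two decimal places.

Take in order of value per unit:
- watch (169/5 per unit): all 5 → value 169, running total 169.00
- camera (173/6 per unit): all 6 → value 173, running total 342.00
- gold bar (42/19 per unit): all 19 → value 42, running total 384.00
- painting (12/15 per unit): 11 of 15 → value 11×12/15 = 8.8000, running total 392.80
Total 392.80.

392.80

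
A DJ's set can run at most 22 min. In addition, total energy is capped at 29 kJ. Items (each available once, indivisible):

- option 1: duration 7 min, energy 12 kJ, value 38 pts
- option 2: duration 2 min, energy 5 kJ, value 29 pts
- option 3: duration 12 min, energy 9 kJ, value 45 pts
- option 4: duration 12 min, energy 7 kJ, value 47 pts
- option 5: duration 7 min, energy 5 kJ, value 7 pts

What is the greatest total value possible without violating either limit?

114 pts

Feasible sets respecting both limits:
- option 1+option 2+option 4: duration 21, energy 24, value 114
- option 1+option 2+option 3: duration 21, energy 26, value 112
- option 1+option 4: duration 19, energy 19, value 85
- option 1+option 3: duration 19, energy 21, value 83
Best: 114 pts.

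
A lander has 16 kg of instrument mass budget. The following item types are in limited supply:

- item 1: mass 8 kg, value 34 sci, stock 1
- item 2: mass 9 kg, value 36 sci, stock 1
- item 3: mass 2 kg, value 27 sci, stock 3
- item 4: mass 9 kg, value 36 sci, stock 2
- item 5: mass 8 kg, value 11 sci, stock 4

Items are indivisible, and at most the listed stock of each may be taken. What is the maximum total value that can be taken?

Best selections within mass 16 and stock limits:
- 3×item 3 + 1×item 4: mass 15, value 117
- 1×item 2 + 3×item 3: mass 15, value 117
- 1×item 1 + 3×item 3: mass 14, value 115
- 3×item 3 + 1×item 5: mass 14, value 92
Best: 117 sci.

117 sci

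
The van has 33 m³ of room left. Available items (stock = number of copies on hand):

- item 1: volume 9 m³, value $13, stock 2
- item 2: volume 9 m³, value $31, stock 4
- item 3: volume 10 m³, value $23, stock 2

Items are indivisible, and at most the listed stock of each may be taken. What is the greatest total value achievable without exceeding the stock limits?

Best selections within volume 33 and stock limits:
- 3×item 2: volume 27, value 93
- 2×item 2 + 1×item 3: volume 28, value 85
Best: $93.

$93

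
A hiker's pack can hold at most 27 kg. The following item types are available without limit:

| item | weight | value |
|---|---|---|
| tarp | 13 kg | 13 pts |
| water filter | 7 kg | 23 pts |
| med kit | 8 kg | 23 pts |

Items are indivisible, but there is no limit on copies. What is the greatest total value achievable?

Best value-per-unit is water filter at 23/7, and filling with it alone uses weight 3×7=21. No mix of the others beats 3×23 = 69.

69 pts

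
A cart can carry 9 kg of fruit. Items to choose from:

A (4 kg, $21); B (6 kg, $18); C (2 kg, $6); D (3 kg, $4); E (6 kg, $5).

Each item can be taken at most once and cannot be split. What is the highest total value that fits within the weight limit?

Check high-value combinations within 9 kg:
- A+C+D: weight 4+2+3=9, value 21+6+4=31
- A+C: weight 4+2=6, value 21+6=27
- A+D: weight 4+3=7, value 21+4=25
- B+C: weight 6+2=8, value 18+6=24
- B+D: weight 6+3=9, value 18+4=22
Best: $31.

$31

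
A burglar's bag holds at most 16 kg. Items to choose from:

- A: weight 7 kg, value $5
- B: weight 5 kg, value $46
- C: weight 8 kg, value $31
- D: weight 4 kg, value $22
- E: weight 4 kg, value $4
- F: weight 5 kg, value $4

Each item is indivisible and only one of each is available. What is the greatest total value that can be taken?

Check high-value combinations within 16 kg:
- B+C: weight 5+8=13, value 46+31=77
- A+B+D: weight 7+5+4=16, value 5+46+22=73
- B+D+E: weight 5+4+4=13, value 46+22+4=72
- B+D+F: weight 5+4+5=14, value 46+22+4=72
- B+D: weight 5+4=9, value 46+22=68
Best: $77.

$77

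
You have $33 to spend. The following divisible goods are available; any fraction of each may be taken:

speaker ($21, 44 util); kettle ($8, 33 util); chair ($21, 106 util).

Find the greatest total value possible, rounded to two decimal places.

Take in order of value per unit:
- chair (106/21 per unit): all 21 → value 106, running total 106.00
- kettle (33/8 per unit): all 8 → value 33, running total 139.00
- speaker (44/21 per unit): 4 of 21 → value 4×44/21 = 8.3810, running total 147.38
Total 147.38.

147.38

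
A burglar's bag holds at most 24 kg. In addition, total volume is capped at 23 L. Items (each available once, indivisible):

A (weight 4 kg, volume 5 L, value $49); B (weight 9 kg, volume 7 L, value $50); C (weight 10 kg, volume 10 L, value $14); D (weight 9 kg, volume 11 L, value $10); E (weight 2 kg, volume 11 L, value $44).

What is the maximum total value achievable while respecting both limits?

$143

Feasible sets respecting both limits:
- A+B+E: weight 15, volume 23, value 143
- A+B+C: weight 23, volume 22, value 113
- A+B+D: weight 22, volume 23, value 109
- A+B: weight 13, volume 12, value 99
Best: $143.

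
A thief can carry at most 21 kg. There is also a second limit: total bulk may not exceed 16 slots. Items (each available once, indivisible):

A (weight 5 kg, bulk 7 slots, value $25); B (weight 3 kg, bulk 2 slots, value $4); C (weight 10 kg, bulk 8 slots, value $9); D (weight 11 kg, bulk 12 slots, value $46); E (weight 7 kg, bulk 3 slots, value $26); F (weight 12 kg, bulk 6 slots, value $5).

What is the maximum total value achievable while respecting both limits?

Feasible sets respecting both limits:
- D+E: weight 18, bulk 15, value 72
- A+B+E: weight 15, bulk 12, value 55
- A+E: weight 12, bulk 10, value 51
- B+D: weight 14, bulk 14, value 50
Best: $72.

$72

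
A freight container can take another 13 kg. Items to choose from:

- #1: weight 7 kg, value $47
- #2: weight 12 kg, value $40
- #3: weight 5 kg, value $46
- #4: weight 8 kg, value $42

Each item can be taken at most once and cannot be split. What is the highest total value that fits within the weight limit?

$93

Check high-value combinations within 13 kg:
- #1+#3: weight 7+5=12, value 47+46=93
- #3+#4: weight 5+8=13, value 46+42=88
- #1: weight 7, value 47
- #3: weight 5, value 46
Best: $93.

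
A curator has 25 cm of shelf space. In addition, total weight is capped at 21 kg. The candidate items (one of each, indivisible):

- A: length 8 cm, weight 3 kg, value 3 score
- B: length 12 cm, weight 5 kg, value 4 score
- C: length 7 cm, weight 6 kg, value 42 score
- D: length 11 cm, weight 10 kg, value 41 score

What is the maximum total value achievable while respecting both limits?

83 score

Feasible sets respecting both limits:
- C+D: length 18, weight 16, value 83
- B+C: length 19, weight 11, value 46
- A+C: length 15, weight 9, value 45
- B+D: length 23, weight 15, value 45
Best: 83 score.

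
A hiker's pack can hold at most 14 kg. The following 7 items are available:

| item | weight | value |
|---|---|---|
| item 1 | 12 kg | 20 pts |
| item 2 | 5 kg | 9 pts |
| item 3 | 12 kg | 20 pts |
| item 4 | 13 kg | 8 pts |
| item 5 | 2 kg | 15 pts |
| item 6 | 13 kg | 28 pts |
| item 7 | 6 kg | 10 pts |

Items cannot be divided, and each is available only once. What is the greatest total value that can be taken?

35 pts

Check high-value combinations within 14 kg:
- item 1+item 5: weight 12+2=14, value 20+15=35
- item 3+item 5: weight 12+2=14, value 20+15=35
- item 2+item 5+item 7: weight 5+2+6=13, value 9+15+10=34
- item 6: weight 13, value 28
- item 5+item 7: weight 2+6=8, value 15+10=25
Best: 35 pts.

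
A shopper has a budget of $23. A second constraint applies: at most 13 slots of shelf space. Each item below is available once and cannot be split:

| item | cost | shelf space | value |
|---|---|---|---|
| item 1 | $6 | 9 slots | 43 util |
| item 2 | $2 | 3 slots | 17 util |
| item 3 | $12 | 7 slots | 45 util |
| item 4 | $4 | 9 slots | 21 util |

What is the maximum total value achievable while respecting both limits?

Feasible sets respecting both limits:
- item 2+item 3: cost 14, shelf space 10, value 62
- item 1+item 2: cost 8, shelf space 12, value 60
- item 3: cost 12, shelf space 7, value 45
- item 1: cost 6, shelf space 9, value 43
Best: 62 util.

62 util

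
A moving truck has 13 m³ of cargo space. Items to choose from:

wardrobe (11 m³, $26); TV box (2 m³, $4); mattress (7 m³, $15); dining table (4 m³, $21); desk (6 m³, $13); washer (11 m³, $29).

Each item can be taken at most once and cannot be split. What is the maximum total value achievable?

$40

This is a 0/1 knapsack; check combinations near the capacity.
- TV box+mattress+dining table: volume 2+7+4=13, value 4+15+21=40
- TV box+dining table+desk: volume 2+4+6=12, value 4+21+13=38
- mattress+dining table: volume 7+4=11, value 15+21=36
- dining table+desk: volume 4+6=10, value 21+13=34
- TV box+washer: volume 2+11=13, value 4+29=33
Best: $40.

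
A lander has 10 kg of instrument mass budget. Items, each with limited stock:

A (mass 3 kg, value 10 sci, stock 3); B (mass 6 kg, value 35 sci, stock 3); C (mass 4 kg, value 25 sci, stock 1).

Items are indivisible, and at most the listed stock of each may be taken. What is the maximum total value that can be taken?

Best selections within mass 10 and stock limits:
- 1×B + 1×C: mass 10, value 60
- 1×A + 1×B: mass 9, value 45
Best: 60 sci.

60 sci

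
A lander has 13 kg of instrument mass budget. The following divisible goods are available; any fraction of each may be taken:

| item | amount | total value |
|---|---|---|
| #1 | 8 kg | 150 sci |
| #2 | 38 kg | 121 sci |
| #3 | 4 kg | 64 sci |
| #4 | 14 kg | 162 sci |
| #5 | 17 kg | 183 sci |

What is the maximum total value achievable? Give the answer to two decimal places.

225.57

Take in order of value per unit:
- #1 (150/8 per unit): all 8 → value 150, running total 150.00
- #3 (64/4 per unit): all 4 → value 64, running total 214.00
- #4 (162/14 per unit): 1 of 14 → value 1×162/14 = 11.5714, running total 225.57
Total 225.57.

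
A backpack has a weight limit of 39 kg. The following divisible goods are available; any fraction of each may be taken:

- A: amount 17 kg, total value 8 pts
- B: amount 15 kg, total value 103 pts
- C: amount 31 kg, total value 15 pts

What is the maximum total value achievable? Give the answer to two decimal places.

114.61

Take in order of value per unit:
- B (103/15 per unit): all 15 → value 103, running total 103.00
- C (15/31 per unit): 24 of 31 → value 24×15/31 = 11.6129, running total 114.61
Total 114.61.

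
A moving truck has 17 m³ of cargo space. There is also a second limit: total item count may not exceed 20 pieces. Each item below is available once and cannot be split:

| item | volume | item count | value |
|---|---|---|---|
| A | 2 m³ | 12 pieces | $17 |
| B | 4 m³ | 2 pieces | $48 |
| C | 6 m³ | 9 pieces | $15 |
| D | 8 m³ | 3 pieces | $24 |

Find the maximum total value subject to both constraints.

$89

Feasible sets respecting both limits:
- A+B+D: volume 14, item count 17, value 89
- B+D: volume 12, item count 5, value 72
- A+B: volume 6, item count 14, value 65
Best: $89.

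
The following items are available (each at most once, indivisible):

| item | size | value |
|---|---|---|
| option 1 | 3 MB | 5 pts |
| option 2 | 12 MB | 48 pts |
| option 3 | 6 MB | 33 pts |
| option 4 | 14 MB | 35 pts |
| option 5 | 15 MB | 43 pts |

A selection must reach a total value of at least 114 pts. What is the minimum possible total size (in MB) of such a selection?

Subsets with value ≥ 114, sorted by total size:
- option 2+option 3+option 4: size 32, value 116
- option 2+option 3+option 5: size 33, value 124
- option 1+option 2+option 3+option 4: size 35, value 121
Minimum size: 32 MB.

32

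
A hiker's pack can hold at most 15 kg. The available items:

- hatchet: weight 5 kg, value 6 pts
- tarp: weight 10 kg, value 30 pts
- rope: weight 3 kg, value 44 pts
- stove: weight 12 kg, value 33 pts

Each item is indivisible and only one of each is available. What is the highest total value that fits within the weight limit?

Check high-value combinations within 15 kg:
- rope+stove: weight 3+12=15, value 44+33=77
- tarp+rope: weight 10+3=13, value 30+44=74
- hatchet+rope: weight 5+3=8, value 6+44=50
Best: 77 pts.

77 pts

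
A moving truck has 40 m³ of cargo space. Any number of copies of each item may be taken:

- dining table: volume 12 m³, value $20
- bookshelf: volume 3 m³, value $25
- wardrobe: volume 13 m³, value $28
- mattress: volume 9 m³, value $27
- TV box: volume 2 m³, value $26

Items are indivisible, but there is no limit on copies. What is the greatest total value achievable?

$520

Best value-per-unit is TV box at 26/2, and filling with it alone uses volume 20×2=40. No mix of the others beats 20×26 = 520.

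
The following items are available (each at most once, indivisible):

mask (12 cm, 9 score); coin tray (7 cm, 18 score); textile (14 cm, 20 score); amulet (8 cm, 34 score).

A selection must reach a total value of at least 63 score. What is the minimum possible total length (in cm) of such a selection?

29

Subsets with value ≥ 63, sorted by total length:
- coin tray+textile+amulet: length 29, value 72
- mask+textile+amulet: length 34, value 63
- mask+coin tray+textile+amulet: length 41, value 81
Minimum length: 29 cm.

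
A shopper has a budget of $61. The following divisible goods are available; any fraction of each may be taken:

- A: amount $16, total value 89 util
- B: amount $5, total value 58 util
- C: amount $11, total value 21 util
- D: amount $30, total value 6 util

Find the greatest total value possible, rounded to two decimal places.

Take in order of value per unit:
- B (58/5 per unit): all 5 → value 58, running total 58.00
- A (89/16 per unit): all 16 → value 89, running total 147.00
- C (21/11 per unit): all 11 → value 21, running total 168.00
- D (6/30 per unit): 29 of 30 → value 29×6/30 = 5.8000, running total 173.80
Total 173.80.

173.80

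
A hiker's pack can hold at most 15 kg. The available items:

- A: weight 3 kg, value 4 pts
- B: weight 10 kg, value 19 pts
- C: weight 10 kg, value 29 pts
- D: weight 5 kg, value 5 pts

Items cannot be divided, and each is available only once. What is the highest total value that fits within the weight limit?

This is a 0/1 knapsack; check combinations near the capacity.
- C+D: weight 10+5=15, value 29+5=34
- A+C: weight 3+10=13, value 4+29=33
- C: weight 10, value 29
- B+D: weight 10+5=15, value 19+5=24
Best: 34 pts.

34 pts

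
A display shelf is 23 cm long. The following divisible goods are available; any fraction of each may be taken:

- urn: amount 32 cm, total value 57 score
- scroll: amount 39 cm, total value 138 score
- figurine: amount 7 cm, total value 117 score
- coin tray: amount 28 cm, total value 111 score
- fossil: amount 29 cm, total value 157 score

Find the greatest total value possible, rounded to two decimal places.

Take in order of value per unit:
- figurine (117/7 per unit): all 7 → value 117, running total 117.00
- fossil (157/29 per unit): 16 of 29 → value 16×157/29 = 86.6207, running total 203.62
Total 203.62.

203.62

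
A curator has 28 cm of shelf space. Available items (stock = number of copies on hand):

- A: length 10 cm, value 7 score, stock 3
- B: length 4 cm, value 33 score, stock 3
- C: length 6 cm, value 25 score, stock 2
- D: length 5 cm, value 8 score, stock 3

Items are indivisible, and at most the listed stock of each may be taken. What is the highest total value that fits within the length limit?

Best selections within length 28 and stock limits:
- 3×B + 2×C: length 24, value 149
- 3×B + 1×C + 2×D: length 28, value 140
Best: 149 score.

149 score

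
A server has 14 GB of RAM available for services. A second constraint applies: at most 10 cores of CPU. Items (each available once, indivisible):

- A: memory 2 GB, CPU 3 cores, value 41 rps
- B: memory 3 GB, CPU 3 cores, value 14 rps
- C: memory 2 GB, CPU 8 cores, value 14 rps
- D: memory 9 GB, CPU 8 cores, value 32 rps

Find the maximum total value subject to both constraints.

55 rps

Feasible sets respecting both limits:
- A+B: memory 5, CPU 6, value 55
- A: memory 2, CPU 3, value 41
- D: memory 9, CPU 8, value 32
Best: 55 rps.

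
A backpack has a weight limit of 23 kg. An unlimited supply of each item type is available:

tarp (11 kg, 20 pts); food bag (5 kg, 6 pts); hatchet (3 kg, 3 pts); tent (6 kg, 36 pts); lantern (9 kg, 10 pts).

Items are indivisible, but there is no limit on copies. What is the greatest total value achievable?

Best value-per-unit is tent at 36/6; filling with it alone gives 3×36 = 108.
Optimal mix: 1×food bag + 3×tent → weight 23, value 114.

114 pts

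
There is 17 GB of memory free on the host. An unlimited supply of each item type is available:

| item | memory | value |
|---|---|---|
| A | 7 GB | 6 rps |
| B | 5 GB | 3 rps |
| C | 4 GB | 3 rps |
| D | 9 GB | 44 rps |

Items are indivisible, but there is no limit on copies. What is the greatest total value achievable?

50 rps

Best value-per-unit is D at 44/9; filling with it alone gives 1×44 = 44.
Optimal mix: 1×A + 1×D → memory 16, value 50.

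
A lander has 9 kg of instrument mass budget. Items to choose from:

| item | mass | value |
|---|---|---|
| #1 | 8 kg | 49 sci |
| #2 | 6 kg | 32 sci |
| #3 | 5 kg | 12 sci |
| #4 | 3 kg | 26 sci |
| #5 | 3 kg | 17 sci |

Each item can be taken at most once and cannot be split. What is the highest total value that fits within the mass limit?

This is a 0/1 knapsack; check combinations near the capacity.
- #2+#4: mass 6+3=9, value 32+26=58
- #1: mass 8, value 49
- #2+#5: mass 6+3=9, value 32+17=49
Best: 58 sci.

58 sci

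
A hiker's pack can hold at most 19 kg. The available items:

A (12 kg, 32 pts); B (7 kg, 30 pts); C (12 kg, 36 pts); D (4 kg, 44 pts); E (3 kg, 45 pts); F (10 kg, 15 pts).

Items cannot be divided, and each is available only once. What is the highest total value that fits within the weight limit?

Check high-value combinations within 19 kg:
- C+D+E: weight 12+4+3=19, value 36+44+45=125
- A+D+E: weight 12+4+3=19, value 32+44+45=121
- B+D+E: weight 7+4+3=14, value 30+44+45=119
- D+E+F: weight 4+3+10=17, value 44+45+15=104
- D+E: weight 4+3=7, value 44+45=89
Best: 125 pts.

125 pts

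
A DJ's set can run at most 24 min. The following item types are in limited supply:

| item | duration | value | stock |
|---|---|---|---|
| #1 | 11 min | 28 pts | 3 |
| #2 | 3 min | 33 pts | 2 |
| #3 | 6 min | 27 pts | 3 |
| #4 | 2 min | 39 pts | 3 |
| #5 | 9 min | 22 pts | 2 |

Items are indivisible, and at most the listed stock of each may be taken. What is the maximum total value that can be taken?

237 pts

Top feasible selections:
- 2×#2 + 2×#3 + 3×#4: duration 24, value 237
- 1×#1 + 2×#2 + 3×#4: duration 23, value 211
- 2×#2 + 1×#3 + 3×#4: duration 18, value 210
Best: 237 pts.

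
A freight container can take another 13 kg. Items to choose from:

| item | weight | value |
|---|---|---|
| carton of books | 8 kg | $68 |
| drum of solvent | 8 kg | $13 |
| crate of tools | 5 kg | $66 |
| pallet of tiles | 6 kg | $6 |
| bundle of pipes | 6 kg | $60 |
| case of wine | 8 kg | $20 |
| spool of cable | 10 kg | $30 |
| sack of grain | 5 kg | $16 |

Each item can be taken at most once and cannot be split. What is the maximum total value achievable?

$134

Check high-value combinations within 13 kg:
- carton of books+crate of tools: weight 8+5=13, value 68+66=134
- crate of tools+bundle of pipes: weight 5+6=11, value 66+60=126
- crate of tools+case of wine: weight 5+8=13, value 66+20=86
- carton of books+sack of grain: weight 8+5=13, value 68+16=84
- crate of tools+sack of grain: weight 5+5=10, value 66+16=82
Best: $134.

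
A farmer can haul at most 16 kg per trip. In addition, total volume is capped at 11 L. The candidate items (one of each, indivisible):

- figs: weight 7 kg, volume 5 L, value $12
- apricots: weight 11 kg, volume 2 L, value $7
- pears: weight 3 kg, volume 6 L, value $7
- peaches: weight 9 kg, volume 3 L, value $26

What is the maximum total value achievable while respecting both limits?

Feasible sets respecting both limits:
- figs+peaches: weight 16, volume 8, value 38
- pears+peaches: weight 12, volume 9, value 33
- peaches: weight 9, volume 3, value 26
Best: $38.

$38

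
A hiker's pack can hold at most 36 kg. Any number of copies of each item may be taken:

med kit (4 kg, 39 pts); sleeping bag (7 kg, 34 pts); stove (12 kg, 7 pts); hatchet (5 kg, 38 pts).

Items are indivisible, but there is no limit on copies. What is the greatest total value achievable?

351 pts

Best value-per-unit is med kit at 39/4, and filling with it alone uses weight 9×4=36. No mix of the others beats 9×39 = 351.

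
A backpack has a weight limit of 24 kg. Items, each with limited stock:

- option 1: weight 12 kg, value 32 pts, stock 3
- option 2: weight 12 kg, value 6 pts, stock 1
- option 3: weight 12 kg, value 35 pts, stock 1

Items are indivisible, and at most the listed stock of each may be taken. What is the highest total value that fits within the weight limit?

67 pts

Best selections within weight 24 and stock limits:
- 1×option 1 + 1×option 3: weight 24, value 67
- 2×option 1: weight 24, value 64
Best: 67 pts.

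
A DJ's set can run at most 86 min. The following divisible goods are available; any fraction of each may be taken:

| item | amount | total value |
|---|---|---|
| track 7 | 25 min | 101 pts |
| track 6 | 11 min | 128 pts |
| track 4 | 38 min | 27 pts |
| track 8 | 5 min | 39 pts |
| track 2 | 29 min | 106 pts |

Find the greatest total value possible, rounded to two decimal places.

Take in order of value per unit:
- track 6 (128/11 per unit): all 11 → value 128, running total 128.00
- track 8 (39/5 per unit): all 5 → value 39, running total 167.00
- track 7 (101/25 per unit): all 25 → value 101, running total 268.00
- track 2 (106/29 per unit): all 29 → value 106, running total 374.00
- track 4 (27/38 per unit): 16 of 38 → value 16×27/38 = 11.3684, running total 385.37
Total 385.37.

385.37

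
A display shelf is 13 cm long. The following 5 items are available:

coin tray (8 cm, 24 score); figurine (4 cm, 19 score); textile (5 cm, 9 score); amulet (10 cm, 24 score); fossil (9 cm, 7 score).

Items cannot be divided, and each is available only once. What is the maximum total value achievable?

43 score

Check high-value combinations within 13 cm:
- coin tray+figurine: length 8+4=12, value 24+19=43
- coin tray+textile: length 8+5=13, value 24+9=33
- figurine+textile: length 4+5=9, value 19+9=28
Best: 43 score.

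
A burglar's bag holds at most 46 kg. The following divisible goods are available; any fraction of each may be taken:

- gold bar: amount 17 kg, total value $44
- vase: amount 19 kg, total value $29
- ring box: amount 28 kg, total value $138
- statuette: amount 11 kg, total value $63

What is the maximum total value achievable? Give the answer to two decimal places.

219.12

Take in order of value per unit:
- statuette (63/11 per unit): all 11 → value 63, running total 63.00
- ring box (138/28 per unit): all 28 → value 138, running total 201.00
- gold bar (44/17 per unit): 7 of 17 → value 7×44/17 = 18.1176, running total 219.12
Total 219.12.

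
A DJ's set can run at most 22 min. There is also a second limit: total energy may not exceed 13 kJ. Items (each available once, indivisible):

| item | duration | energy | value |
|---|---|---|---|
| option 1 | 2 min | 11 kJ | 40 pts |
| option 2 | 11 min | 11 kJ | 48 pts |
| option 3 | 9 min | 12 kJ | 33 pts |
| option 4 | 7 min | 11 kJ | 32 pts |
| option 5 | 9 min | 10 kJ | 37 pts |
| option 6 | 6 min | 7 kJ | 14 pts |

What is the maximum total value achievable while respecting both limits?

Feasible sets respecting both limits:
- option 2: duration 11, energy 11, value 48
- option 1: duration 2, energy 11, value 40
- option 5: duration 9, energy 10, value 37
- option 3: duration 9, energy 12, value 33
Best: 48 pts.

48 pts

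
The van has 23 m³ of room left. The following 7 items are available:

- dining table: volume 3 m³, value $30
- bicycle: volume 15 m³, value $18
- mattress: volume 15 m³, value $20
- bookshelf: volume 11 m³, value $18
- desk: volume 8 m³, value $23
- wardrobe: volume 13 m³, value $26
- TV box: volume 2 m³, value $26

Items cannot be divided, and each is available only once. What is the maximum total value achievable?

This is a 0/1 knapsack; check combinations near the capacity.
- dining table+wardrobe+TV box: volume 3+13+2=18, value 30+26+26=82
- dining table+desk+TV box: volume 3+8+2=13, value 30+23+26=79
- dining table+mattress+TV box: volume 3+15+2=20, value 30+20+26=76
- desk+wardrobe+TV box: volume 8+13+2=23, value 23+26+26=75
Best: $82.

$82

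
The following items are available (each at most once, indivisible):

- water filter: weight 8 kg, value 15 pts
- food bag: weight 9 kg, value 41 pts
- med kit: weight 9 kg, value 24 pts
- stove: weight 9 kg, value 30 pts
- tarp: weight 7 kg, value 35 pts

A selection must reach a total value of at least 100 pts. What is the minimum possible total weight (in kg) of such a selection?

25

Subsets with value ≥ 100, sorted by total weight:
- food bag+stove+tarp: weight 25, value 106
- food bag+med kit+tarp: weight 25, value 100
- water filter+food bag+stove+tarp: weight 33, value 121
- water filter+food bag+med kit+tarp: weight 33, value 115
Minimum weight: 25 kg.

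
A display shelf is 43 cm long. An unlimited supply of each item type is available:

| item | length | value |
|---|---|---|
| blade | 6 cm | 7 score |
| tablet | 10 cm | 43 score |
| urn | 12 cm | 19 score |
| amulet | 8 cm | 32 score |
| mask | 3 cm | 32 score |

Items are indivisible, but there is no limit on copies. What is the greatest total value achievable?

448 score

Best value-per-unit is mask at 32/3, and filling with it alone uses length 14×3=42. No mix of the others beats 14×32 = 448.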